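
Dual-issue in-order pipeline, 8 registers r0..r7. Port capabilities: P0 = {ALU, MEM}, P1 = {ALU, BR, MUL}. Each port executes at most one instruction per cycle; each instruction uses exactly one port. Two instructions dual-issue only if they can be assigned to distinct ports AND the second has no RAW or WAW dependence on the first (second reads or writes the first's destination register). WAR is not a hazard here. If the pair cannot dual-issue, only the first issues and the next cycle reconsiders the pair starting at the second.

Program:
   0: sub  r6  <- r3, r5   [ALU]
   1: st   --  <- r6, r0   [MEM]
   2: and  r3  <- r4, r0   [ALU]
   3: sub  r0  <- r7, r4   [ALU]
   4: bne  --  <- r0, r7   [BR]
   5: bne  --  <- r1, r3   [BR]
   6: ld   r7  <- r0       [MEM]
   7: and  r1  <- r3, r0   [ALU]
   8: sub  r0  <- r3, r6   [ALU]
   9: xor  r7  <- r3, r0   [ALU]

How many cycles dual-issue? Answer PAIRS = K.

  cy0 -> i0 (sub.ALU) RAW r6
  cy1 -> i1,i2 (st.MEM and.ALU) dual
  cy2 -> i3 (sub.ALU) RAW r0
  cy3 -> i4 (bne.BR) no-port BR/BR
  cy4 -> i5,i6 (bne.BR ld.MEM) dual
  cy5 -> i7,i8 (and.ALU sub.ALU) dual
  cy6 -> i9 (xor.ALU) tail

PAIRS = 3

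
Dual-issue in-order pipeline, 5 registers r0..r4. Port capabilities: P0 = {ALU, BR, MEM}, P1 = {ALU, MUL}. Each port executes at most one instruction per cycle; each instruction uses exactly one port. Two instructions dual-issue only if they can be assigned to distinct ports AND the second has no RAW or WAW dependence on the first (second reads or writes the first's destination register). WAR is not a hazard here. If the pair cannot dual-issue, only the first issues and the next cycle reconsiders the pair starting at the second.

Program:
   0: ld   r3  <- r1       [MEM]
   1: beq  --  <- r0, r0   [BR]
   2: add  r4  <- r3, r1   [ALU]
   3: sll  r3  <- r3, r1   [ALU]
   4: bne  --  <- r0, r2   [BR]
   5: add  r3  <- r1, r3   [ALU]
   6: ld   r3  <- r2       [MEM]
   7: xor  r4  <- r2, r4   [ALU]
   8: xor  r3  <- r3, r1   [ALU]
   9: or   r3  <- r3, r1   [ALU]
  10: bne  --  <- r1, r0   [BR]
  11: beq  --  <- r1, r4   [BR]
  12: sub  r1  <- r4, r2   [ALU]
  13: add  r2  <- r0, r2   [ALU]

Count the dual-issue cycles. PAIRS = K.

t=0 i0:ld.MEM ; no-port MEM/BR
t=1 i1+i2:beq.BR add.ALU ; pair
t=2 i3+i4:sll.ALU bne.BR ; pair
t=3 i5:add.ALU ; WAW r3
t=4 i6+i7:ld.MEM xor.ALU ; pair
t=5 i8:xor.ALU ; RAW+WAW r3
t=6 i9+i10:or.ALU bne.BR ; pair
t=7 i11+i12:beq.BR sub.ALU ; pair
t=8 i13:add.ALU ; tail

PAIRS = 5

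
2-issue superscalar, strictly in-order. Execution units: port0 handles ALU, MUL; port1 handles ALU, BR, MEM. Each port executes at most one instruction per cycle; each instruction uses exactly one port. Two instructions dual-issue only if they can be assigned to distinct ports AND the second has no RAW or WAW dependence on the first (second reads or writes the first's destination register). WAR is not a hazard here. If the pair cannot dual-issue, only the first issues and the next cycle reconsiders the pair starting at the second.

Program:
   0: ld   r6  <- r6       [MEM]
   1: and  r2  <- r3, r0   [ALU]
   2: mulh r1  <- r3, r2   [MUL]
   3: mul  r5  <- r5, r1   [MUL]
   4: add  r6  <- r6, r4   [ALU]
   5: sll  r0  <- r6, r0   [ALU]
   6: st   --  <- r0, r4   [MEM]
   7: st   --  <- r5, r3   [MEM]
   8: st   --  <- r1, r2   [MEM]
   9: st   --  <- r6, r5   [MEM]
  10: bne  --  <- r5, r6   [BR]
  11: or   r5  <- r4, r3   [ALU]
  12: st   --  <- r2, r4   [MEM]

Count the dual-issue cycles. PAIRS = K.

PAIRS = 3

#0 head=0: ld.MEM/and.ALU i0&i1 dual
#1 head=2: mulh.MUL i2 no-port MUL/MUL
#2 head=3: mul.MUL/add.ALU i3&i4 dual
#3 head=5: sll.ALU i5 RAW r0
#4 head=6: st.MEM i6 no-port MEM/MEM
#5 head=7: st.MEM i7 no-port MEM/MEM
#6 head=8: st.MEM i8 no-port MEM/MEM
#7 head=9: st.MEM i9 no-port MEM/BR
#8 head=10: bne.BR/or.ALU i10&i11 dual
#9 head=12: st.MEM i12 tail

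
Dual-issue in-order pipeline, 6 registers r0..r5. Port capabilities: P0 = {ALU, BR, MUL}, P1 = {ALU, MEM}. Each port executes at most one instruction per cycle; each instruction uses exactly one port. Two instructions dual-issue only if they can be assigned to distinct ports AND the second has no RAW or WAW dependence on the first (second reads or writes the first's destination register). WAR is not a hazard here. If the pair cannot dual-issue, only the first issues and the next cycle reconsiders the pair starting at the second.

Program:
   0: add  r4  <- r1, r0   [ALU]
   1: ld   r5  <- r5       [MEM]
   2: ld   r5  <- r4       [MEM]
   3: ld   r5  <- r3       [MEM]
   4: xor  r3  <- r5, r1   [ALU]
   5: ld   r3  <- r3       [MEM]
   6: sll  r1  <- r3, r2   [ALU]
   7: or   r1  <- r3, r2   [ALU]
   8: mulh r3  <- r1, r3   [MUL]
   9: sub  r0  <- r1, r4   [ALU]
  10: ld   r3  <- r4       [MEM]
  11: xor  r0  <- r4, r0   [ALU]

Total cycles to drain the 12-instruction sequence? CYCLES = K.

[0] i0&i1  add.ALU;ld.MEM  -- pair
[1] i2  ld.MEM  -- no-port MEM/MEM
[2] i3  ld.MEM  -- RAW r5
[3] i4  xor.ALU  -- RAW+WAW r3
[4] i5  ld.MEM  -- RAW r3
[5] i6  sll.ALU  -- WAW r1
[6] i7  or.ALU  -- RAW r1
[7] i8&i9  mulh.MUL;sub.ALU  -- pair
[8] i10&i11  ld.MEM;xor.ALU  -- pair

CYCLES = 9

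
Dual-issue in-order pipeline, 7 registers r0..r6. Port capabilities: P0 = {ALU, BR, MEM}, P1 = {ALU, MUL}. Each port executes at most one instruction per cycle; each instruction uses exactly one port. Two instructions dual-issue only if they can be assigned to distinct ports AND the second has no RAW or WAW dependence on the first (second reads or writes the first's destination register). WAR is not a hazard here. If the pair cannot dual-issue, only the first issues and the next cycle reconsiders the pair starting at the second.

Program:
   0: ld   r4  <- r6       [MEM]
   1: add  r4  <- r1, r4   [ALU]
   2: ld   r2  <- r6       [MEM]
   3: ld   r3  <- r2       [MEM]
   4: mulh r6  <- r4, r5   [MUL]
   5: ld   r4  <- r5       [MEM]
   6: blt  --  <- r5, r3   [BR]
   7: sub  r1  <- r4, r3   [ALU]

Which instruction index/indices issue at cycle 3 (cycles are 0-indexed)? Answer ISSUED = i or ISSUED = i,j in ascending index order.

ISSUED = 5

0. ld @i0  | RAW+WAW r4
1. add+ld @i1&i2  | dual
2. ld+mulh @i3&i4  | dual
3. ld @i5  | no-port MEM/BR
4. blt+sub @i6&i7  | dual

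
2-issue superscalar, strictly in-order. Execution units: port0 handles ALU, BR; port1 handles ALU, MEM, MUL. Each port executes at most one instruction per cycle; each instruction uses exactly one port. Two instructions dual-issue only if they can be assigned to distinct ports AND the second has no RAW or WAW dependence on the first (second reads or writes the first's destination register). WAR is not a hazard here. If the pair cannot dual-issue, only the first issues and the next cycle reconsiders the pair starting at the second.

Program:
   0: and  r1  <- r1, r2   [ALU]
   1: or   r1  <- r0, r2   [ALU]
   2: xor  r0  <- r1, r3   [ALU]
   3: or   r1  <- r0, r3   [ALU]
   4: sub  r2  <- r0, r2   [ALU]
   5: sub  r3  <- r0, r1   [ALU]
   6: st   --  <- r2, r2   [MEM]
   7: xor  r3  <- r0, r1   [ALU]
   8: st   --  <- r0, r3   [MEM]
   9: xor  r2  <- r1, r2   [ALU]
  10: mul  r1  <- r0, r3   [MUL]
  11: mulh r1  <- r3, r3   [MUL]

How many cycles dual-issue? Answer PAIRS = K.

[0] i0  and  -- WAW r1
[1] i1  or  -- RAW r1
[2] i2  xor  -- RAW r0
[3] i3,i4  or sub  -- 2-wide
[4] i5,i6  sub st  -- 2-wide
[5] i7  xor  -- RAW r3
[6] i8,i9  st xor  -- 2-wide
[7] i10  mul  -- no-port MUL/MUL
[8] i11  mulh  -- tail

PAIRS = 3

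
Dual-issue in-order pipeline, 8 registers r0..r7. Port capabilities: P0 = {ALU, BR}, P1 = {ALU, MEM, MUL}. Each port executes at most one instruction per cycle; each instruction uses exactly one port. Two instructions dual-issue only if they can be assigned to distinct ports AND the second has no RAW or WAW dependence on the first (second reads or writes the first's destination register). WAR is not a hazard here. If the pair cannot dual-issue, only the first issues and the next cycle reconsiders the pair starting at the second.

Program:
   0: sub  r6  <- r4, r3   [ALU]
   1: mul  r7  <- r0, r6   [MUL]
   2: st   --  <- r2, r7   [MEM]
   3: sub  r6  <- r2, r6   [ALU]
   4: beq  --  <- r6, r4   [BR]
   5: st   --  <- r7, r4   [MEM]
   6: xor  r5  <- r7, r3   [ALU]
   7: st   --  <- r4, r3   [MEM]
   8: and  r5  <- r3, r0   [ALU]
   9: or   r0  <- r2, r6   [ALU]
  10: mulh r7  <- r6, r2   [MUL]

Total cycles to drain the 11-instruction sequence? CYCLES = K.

0. sub.ALU @i0  | RAW r6
1. mul.MUL @i1  | no-port MUL/MEM
2. st.MEM sub.ALU @i2,i3  | dual
3. beq.BR st.MEM @i4,i5  | dual
4. xor.ALU st.MEM @i6,i7  | dual
5. and.ALU or.ALU @i8,i9  | dual
6. mulh.MUL @i10  | tail

CYCLES = 7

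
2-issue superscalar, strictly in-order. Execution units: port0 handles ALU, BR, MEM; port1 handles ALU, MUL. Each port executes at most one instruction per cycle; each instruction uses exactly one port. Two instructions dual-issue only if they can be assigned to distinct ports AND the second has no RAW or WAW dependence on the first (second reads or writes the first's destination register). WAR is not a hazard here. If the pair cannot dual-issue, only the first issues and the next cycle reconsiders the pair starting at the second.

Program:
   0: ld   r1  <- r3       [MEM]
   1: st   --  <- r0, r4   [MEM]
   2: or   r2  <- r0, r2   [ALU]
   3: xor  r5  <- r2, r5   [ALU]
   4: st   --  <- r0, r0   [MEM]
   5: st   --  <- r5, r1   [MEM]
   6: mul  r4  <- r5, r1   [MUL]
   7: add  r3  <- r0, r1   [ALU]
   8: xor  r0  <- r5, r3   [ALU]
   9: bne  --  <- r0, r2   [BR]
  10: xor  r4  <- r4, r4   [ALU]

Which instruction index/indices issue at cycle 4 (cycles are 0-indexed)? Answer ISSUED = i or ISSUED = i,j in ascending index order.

[0] i0  ld.MEM  -- no-port MEM/MEM
[1] i1,i2  st.MEM+or.ALU  -- dual
[2] i3,i4  xor.ALU+st.MEM  -- dual
[3] i5,i6  st.MEM+mul.MUL  -- dual
[4] i7  add.ALU  -- RAW r3
[5] i8  xor.ALU  -- RAW r0
[6] i9,i10  bne.BR+xor.ALU  -- dual

ISSUED = 7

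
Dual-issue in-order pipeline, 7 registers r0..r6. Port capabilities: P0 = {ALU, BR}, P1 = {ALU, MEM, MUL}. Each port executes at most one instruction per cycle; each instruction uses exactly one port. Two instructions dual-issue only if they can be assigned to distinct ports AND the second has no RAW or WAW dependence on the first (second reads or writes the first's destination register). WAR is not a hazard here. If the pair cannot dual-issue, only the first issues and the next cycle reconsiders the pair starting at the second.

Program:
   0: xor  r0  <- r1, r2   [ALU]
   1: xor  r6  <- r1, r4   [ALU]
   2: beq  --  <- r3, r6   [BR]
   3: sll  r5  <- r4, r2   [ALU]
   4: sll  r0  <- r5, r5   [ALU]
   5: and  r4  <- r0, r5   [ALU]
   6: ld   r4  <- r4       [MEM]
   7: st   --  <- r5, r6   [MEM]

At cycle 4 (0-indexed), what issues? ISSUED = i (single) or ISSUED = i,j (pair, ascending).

ISSUED = 6

[0] i0&i1  xor.ALU+xor.ALU  -- pair
[1] i2&i3  beq.BR+sll.ALU  -- pair
[2] i4  sll.ALU  -- RAW r0
[3] i5  and.ALU  -- RAW+WAW r4
[4] i6  ld.MEM  -- no-port MEM/MEM
[5] i7  st.MEM  -- tail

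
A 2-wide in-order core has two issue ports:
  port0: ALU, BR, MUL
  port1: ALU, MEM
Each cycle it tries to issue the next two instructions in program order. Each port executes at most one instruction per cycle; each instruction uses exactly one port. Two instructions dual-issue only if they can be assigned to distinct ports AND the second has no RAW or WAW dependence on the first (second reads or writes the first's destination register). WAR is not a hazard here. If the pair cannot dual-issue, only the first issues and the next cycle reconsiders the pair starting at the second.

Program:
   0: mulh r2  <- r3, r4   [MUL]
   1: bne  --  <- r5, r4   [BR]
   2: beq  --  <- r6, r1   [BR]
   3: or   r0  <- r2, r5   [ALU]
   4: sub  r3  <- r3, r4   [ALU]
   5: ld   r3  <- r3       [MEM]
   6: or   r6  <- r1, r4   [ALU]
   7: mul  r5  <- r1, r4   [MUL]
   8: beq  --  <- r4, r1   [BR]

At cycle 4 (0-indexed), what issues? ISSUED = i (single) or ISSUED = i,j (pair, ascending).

ISSUED = 5,6

0. mulh.MUL @i0  | no-port MUL/BR
1. bne.BR @i1  | no-port BR/BR
2. beq.BR or.ALU @i2+i3  | pair
3. sub.ALU @i4  | RAW+WAW r3
4. ld.MEM or.ALU @i5+i6  | pair
5. mul.MUL @i7  | no-port MUL/BR
6. beq.BR @i8  | tail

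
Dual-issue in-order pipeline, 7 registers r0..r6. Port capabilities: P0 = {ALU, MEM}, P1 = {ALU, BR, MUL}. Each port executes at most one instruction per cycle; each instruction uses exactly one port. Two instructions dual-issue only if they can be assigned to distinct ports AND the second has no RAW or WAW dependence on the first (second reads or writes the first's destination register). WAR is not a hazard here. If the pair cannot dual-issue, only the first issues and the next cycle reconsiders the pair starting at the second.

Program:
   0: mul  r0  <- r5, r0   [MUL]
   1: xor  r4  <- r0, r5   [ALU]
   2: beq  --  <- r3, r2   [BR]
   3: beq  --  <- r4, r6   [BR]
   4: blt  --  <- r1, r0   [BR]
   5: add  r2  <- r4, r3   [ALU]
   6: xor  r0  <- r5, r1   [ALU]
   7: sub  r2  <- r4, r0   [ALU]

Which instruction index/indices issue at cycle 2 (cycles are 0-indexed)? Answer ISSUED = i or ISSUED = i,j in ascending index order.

ISSUED = 3

[0] i0  mul  -- RAW r0
[1] i1+i2  xor;beq  -- 2-wide
[2] i3  beq  -- no-port BR/BR
[3] i4+i5  blt;add  -- 2-wide
[4] i6  xor  -- RAW r0
[5] i7  sub  -- tail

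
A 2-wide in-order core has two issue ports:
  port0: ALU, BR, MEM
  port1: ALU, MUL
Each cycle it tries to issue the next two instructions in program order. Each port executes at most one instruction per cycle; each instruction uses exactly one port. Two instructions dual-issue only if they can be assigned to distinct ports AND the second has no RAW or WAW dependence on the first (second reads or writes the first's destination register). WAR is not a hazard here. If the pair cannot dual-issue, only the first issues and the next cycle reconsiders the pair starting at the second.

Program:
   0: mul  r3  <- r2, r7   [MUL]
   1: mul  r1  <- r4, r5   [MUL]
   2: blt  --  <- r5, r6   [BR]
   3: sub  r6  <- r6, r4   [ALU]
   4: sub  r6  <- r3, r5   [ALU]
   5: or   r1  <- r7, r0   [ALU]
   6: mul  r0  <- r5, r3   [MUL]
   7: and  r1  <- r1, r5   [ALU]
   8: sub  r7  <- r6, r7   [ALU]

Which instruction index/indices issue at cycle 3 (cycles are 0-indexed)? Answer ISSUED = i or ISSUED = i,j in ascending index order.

ISSUED = 4,5

t=0 i0:mul ; no-port MUL/MUL
t=1 i1+i2:mul blt ; pair
t=2 i3:sub ; WAW r6
t=3 i4+i5:sub or ; pair
t=4 i6+i7:mul and ; pair
t=5 i8:sub ; tail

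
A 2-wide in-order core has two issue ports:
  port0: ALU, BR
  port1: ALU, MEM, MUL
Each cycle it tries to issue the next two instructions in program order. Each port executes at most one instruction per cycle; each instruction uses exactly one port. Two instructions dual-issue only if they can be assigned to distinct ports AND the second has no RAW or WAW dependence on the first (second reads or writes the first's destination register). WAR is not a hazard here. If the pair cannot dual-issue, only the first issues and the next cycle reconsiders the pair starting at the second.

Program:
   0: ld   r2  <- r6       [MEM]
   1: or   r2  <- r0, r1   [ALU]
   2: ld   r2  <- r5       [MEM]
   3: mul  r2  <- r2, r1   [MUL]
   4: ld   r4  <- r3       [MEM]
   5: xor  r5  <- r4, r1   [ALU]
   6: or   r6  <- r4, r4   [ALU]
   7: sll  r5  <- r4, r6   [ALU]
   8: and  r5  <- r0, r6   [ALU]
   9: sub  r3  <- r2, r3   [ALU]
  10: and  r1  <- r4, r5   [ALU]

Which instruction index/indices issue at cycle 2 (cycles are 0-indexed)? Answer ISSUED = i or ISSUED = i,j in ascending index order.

0. ld @i0  | WAW r2
1. or @i1  | WAW r2
2. ld @i2  | no-port MEM/MUL
3. mul @i3  | no-port MUL/MEM
4. ld @i4  | RAW r4
5. xor or @i5&i6  | pair
6. sll @i7  | WAW r5
7. and sub @i8&i9  | pair
8. and @i10  | tail

ISSUED = 2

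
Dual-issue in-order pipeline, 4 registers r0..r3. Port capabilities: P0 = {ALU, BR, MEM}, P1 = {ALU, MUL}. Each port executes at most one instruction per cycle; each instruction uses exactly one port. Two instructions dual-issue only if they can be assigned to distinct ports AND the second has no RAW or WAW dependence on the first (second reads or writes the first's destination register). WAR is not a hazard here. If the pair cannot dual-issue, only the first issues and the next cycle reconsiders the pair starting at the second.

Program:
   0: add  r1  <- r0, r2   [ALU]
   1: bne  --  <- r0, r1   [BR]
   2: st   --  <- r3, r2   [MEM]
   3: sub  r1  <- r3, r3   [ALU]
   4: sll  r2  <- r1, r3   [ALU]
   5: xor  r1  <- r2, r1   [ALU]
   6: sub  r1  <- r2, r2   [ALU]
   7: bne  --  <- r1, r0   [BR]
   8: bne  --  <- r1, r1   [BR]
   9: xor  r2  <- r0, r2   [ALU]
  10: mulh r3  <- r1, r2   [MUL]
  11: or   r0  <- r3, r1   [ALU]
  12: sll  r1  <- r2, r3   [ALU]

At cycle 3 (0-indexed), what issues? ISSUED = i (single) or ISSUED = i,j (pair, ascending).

0. add.ALU @i0  | RAW r1
1. bne.BR @i1  | no-port BR/MEM
2. st.MEM/sub.ALU @i2,i3  | 2-wide
3. sll.ALU @i4  | RAW r2
4. xor.ALU @i5  | WAW r1
5. sub.ALU @i6  | RAW r1
6. bne.BR @i7  | no-port BR/BR
7. bne.BR/xor.ALU @i8,i9  | 2-wide
8. mulh.MUL @i10  | RAW r3
9. or.ALU/sll.ALU @i11,i12  | 2-wide

ISSUED = 4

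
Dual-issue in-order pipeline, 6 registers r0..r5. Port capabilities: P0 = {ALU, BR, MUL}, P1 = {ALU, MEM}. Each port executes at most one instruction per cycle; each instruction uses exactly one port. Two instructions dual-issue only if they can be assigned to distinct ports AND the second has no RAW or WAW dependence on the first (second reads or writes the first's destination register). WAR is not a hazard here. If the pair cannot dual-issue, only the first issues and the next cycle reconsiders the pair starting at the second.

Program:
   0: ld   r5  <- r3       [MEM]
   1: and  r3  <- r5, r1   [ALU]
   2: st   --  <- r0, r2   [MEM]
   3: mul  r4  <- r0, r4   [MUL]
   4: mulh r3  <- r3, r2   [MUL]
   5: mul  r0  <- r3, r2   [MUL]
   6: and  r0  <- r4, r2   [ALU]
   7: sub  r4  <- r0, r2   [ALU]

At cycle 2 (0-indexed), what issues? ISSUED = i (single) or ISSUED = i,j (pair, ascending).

ISSUED = 3

#0 head=0: ld.MEM i0 RAW r5
#1 head=1: and.ALU st.MEM i1+i2 pair
#2 head=3: mul.MUL i3 no-port MUL/MUL
#3 head=4: mulh.MUL i4 no-port MUL/MUL
#4 head=5: mul.MUL i5 WAW r0
#5 head=6: and.ALU i6 RAW r0
#6 head=7: sub.ALU i7 tail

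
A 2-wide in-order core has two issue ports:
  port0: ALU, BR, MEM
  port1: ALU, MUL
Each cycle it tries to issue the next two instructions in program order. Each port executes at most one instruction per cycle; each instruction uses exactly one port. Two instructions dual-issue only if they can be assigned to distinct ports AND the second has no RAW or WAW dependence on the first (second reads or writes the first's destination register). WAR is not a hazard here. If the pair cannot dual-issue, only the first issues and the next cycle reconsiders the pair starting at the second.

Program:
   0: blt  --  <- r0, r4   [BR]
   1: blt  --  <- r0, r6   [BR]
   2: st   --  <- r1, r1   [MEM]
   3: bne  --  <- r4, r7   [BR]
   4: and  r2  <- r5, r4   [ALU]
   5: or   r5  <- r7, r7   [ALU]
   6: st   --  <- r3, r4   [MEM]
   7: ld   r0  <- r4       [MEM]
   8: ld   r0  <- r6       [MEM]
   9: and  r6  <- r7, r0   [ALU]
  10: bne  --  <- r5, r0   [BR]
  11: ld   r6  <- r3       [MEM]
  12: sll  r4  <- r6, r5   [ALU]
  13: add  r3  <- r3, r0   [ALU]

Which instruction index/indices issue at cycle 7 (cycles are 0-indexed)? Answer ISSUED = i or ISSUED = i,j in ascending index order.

  cy0 -> i0 (blt) no-port BR/BR
  cy1 -> i1 (blt) no-port BR/MEM
  cy2 -> i2 (st) no-port MEM/BR
  cy3 -> i3&i4 (bne and) pair
  cy4 -> i5&i6 (or st) pair
  cy5 -> i7 (ld) no-port MEM/MEM
  cy6 -> i8 (ld) RAW r0
  cy7 -> i9&i10 (and bne) pair
  cy8 -> i11 (ld) RAW r6
  cy9 -> i12&i13 (sll add) pair

ISSUED = 9,10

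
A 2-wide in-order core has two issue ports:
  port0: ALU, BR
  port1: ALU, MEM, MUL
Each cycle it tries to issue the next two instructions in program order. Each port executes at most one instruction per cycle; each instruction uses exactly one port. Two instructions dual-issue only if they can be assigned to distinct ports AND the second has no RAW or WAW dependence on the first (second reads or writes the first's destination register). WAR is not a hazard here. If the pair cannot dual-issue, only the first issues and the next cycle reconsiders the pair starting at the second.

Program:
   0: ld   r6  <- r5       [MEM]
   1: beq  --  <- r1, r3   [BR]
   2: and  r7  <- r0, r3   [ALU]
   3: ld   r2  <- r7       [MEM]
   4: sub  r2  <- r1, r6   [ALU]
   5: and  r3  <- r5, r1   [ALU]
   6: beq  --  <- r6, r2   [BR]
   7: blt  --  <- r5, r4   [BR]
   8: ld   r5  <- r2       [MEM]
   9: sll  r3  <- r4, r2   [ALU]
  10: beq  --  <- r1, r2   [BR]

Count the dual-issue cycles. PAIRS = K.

PAIRS = 4

#0 head=0: ld.MEM/beq.BR i0&i1 2-wide
#1 head=2: and.ALU i2 RAW r7
#2 head=3: ld.MEM i3 WAW r2
#3 head=4: sub.ALU/and.ALU i4&i5 2-wide
#4 head=6: beq.BR i6 no-port BR/BR
#5 head=7: blt.BR/ld.MEM i7&i8 2-wide
#6 head=9: sll.ALU/beq.BR i9&i10 2-wide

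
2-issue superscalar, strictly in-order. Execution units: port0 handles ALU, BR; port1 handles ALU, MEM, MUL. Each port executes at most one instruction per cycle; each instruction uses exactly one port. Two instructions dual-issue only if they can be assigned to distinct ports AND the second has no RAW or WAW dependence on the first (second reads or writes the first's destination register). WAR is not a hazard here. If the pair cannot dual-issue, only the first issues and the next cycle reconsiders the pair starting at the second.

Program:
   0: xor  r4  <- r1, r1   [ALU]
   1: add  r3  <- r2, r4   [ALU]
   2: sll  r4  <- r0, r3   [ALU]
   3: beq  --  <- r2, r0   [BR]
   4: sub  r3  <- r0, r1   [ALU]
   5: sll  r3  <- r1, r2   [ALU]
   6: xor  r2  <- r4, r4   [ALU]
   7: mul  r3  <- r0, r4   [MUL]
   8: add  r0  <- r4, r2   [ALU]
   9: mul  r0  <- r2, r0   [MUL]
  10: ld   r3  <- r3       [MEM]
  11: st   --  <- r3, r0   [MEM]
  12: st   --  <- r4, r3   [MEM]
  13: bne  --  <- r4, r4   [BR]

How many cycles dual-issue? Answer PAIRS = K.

PAIRS = 4

c0: i0 xor  RAW r4
c1: i1 add  RAW r3
c2: i2&i3 sll+beq  2-wide
c3: i4 sub  WAW r3
c4: i5&i6 sll+xor  2-wide
c5: i7&i8 mul+add  2-wide
c6: i9 mul  no-port MUL/MEM
c7: i10 ld  no-port MEM/MEM
c8: i11 st  no-port MEM/MEM
c9: i12&i13 st+bne  2-wide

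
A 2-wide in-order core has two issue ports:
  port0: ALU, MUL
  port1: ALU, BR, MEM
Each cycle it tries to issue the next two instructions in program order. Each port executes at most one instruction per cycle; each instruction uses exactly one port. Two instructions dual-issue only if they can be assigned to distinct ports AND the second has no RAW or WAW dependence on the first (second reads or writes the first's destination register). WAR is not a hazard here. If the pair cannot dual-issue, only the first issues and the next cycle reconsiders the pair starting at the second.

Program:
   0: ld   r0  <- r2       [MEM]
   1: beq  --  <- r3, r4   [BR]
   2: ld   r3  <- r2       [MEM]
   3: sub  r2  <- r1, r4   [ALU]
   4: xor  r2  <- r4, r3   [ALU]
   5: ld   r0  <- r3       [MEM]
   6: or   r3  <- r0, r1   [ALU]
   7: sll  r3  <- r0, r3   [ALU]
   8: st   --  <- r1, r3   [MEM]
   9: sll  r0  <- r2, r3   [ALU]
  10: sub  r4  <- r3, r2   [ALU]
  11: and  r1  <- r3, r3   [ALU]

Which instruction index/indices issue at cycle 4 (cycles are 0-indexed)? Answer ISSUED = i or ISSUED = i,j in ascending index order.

ISSUED = 6

#0 head=0: ld.MEM i0 no-port MEM/BR
#1 head=1: beq.BR i1 no-port BR/MEM
#2 head=2: ld.MEM/sub.ALU i2+i3 dual
#3 head=4: xor.ALU/ld.MEM i4+i5 dual
#4 head=6: or.ALU i6 RAW+WAW r3
#5 head=7: sll.ALU i7 RAW r3
#6 head=8: st.MEM/sll.ALU i8+i9 dual
#7 head=10: sub.ALU/and.ALU i10+i11 dual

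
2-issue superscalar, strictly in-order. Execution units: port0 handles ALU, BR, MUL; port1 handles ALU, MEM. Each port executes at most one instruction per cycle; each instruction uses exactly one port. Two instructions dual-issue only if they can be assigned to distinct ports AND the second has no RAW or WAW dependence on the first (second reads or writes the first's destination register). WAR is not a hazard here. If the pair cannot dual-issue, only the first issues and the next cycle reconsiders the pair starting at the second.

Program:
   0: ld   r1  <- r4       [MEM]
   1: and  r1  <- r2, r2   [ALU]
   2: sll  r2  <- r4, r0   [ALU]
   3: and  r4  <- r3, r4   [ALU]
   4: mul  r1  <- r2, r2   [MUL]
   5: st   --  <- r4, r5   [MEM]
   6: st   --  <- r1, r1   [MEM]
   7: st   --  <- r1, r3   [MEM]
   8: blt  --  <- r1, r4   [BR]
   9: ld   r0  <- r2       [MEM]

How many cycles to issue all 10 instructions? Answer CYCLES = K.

CYCLES = 7

  cy0 -> i0 (ld.MEM) WAW r1
  cy1 -> i1/i2 (and.ALU;sll.ALU) pair
  cy2 -> i3/i4 (and.ALU;mul.MUL) pair
  cy3 -> i5 (st.MEM) no-port MEM/MEM
  cy4 -> i6 (st.MEM) no-port MEM/MEM
  cy5 -> i7/i8 (st.MEM;blt.BR) pair
  cy6 -> i9 (ld.MEM) tail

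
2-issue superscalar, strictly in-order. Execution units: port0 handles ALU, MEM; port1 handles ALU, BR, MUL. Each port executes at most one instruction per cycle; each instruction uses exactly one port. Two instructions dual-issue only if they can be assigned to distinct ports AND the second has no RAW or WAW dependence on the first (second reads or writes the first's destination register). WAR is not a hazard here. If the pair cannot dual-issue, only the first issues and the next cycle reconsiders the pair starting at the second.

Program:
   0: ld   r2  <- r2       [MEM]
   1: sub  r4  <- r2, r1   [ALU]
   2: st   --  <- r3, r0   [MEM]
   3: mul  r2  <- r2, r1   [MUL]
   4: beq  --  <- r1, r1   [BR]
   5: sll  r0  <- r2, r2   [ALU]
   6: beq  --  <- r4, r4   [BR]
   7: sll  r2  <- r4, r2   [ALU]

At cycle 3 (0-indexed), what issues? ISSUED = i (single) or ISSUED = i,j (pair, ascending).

  cy0 -> i0 (ld.MEM) RAW r2
  cy1 -> i1,i2 (sub.ALU;st.MEM) dual
  cy2 -> i3 (mul.MUL) no-port MUL/BR
  cy3 -> i4,i5 (beq.BR;sll.ALU) dual
  cy4 -> i6,i7 (beq.BR;sll.ALU) dual

ISSUED = 4,5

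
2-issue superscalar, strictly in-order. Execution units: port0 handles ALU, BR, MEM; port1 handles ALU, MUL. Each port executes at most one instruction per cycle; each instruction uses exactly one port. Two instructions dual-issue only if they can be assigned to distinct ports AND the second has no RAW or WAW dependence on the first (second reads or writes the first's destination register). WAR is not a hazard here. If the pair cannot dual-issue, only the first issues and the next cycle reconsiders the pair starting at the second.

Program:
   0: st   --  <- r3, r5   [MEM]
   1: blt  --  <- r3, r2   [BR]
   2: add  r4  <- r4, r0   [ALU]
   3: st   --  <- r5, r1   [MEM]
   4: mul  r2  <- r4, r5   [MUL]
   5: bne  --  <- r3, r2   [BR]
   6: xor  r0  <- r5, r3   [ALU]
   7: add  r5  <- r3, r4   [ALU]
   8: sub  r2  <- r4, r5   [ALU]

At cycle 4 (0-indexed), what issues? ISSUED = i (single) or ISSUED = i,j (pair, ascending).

0. st @i0  | no-port MEM/BR
1. blt/add @i1/i2  | dual
2. st/mul @i3/i4  | dual
3. bne/xor @i5/i6  | dual
4. add @i7  | RAW r5
5. sub @i8  | tail

ISSUED = 7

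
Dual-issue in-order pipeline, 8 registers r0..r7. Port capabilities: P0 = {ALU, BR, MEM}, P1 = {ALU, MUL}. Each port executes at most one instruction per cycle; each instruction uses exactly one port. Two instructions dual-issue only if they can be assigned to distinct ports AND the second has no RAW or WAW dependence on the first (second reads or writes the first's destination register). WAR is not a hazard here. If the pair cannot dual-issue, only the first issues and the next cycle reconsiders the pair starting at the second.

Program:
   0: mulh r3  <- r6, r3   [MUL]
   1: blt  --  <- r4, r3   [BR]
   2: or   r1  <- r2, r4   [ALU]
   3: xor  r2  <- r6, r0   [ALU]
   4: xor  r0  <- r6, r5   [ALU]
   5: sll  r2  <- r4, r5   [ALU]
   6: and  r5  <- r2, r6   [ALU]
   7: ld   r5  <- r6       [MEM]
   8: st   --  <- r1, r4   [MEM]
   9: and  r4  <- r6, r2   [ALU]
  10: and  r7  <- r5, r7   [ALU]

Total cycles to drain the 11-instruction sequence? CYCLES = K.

t=0 i0:mulh.MUL ; RAW r3
t=1 i1,i2:blt.BR/or.ALU ; dual
t=2 i3,i4:xor.ALU/xor.ALU ; dual
t=3 i5:sll.ALU ; RAW r2
t=4 i6:and.ALU ; WAW r5
t=5 i7:ld.MEM ; no-port MEM/MEM
t=6 i8,i9:st.MEM/and.ALU ; dual
t=7 i10:and.ALU ; tail

CYCLES = 8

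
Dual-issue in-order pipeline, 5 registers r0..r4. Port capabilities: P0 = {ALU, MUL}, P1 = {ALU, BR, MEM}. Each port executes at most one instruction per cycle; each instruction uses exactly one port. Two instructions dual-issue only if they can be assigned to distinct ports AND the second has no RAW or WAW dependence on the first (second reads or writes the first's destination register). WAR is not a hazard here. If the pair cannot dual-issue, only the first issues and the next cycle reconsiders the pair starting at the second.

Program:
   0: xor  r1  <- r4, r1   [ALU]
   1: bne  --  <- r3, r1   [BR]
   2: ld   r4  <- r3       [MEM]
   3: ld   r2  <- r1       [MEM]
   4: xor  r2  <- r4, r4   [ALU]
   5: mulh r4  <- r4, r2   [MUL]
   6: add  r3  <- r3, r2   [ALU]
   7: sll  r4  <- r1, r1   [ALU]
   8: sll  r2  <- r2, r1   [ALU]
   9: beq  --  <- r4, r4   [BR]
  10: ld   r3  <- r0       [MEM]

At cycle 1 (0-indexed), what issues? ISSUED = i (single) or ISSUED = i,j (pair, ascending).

t=0 i0:xor.ALU ; RAW r1
t=1 i1:bne.BR ; no-port BR/MEM
t=2 i2:ld.MEM ; no-port MEM/MEM
t=3 i3:ld.MEM ; WAW r2
t=4 i4:xor.ALU ; RAW r2
t=5 i5,i6:mulh.MUL add.ALU ; 2-wide
t=6 i7,i8:sll.ALU sll.ALU ; 2-wide
t=7 i9:beq.BR ; no-port BR/MEM
t=8 i10:ld.MEM ; tail

ISSUED = 1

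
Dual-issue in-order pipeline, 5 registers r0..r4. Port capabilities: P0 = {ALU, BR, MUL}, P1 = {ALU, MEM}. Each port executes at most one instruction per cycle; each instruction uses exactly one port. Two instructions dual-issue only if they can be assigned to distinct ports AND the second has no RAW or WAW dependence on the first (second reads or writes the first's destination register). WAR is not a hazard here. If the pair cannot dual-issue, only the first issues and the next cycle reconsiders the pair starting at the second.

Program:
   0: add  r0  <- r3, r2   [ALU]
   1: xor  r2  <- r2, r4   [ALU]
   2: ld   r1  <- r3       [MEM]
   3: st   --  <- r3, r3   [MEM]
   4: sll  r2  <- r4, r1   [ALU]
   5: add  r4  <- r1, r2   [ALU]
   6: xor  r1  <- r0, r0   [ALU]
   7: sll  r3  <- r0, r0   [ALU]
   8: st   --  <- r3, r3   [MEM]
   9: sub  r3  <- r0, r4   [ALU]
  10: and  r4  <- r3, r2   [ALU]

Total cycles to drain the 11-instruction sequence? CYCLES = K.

CYCLES = 7

[0] i0+i1  add.ALU/xor.ALU  -- pair
[1] i2  ld.MEM  -- no-port MEM/MEM
[2] i3+i4  st.MEM/sll.ALU  -- pair
[3] i5+i6  add.ALU/xor.ALU  -- pair
[4] i7  sll.ALU  -- RAW r3
[5] i8+i9  st.MEM/sub.ALU  -- pair
[6] i10  and.ALU  -- tail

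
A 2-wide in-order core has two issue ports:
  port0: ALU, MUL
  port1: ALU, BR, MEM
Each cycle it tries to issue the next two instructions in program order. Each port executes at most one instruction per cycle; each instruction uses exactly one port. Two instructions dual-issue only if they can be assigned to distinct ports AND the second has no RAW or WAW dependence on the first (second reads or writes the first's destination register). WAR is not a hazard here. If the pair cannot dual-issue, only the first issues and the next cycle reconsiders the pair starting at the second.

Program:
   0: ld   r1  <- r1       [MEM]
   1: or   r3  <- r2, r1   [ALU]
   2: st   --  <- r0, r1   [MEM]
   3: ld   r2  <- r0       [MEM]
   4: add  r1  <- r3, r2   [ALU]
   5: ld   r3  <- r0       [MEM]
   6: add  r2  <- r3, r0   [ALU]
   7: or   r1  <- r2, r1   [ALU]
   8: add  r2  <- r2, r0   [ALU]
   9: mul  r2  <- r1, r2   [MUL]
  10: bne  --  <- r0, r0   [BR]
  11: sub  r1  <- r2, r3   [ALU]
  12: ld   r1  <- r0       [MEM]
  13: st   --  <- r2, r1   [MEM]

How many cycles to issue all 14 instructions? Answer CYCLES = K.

  cy0 -> i0 (ld.MEM) RAW r1
  cy1 -> i1,i2 (or.ALU;st.MEM) pair
  cy2 -> i3 (ld.MEM) RAW r2
  cy3 -> i4,i5 (add.ALU;ld.MEM) pair
  cy4 -> i6 (add.ALU) RAW r2
  cy5 -> i7,i8 (or.ALU;add.ALU) pair
  cy6 -> i9,i10 (mul.MUL;bne.BR) pair
  cy7 -> i11 (sub.ALU) WAW r1
  cy8 -> i12 (ld.MEM) no-port MEM/MEM
  cy9 -> i13 (st.MEM) tail

CYCLES = 10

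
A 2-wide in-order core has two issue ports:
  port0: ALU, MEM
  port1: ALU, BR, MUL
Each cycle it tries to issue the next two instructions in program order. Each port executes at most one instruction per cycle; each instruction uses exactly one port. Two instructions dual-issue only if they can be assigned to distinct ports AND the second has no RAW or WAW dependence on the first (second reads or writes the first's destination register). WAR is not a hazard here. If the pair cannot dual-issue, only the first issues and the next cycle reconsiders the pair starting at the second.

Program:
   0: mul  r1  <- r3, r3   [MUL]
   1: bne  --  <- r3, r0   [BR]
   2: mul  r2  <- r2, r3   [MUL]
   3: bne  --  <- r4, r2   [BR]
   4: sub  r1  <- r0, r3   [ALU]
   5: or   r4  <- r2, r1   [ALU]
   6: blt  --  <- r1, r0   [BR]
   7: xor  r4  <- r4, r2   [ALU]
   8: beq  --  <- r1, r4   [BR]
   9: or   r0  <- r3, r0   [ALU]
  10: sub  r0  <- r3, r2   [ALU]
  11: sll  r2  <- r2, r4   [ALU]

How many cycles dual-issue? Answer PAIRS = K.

PAIRS = 4

  cy0 -> i0 (mul.MUL) no-port MUL/BR
  cy1 -> i1 (bne.BR) no-port BR/MUL
  cy2 -> i2 (mul.MUL) no-port MUL/BR
  cy3 -> i3/i4 (bne.BR/sub.ALU) 2-wide
  cy4 -> i5/i6 (or.ALU/blt.BR) 2-wide
  cy5 -> i7 (xor.ALU) RAW r4
  cy6 -> i8/i9 (beq.BR/or.ALU) 2-wide
  cy7 -> i10/i11 (sub.ALU/sll.ALU) 2-wide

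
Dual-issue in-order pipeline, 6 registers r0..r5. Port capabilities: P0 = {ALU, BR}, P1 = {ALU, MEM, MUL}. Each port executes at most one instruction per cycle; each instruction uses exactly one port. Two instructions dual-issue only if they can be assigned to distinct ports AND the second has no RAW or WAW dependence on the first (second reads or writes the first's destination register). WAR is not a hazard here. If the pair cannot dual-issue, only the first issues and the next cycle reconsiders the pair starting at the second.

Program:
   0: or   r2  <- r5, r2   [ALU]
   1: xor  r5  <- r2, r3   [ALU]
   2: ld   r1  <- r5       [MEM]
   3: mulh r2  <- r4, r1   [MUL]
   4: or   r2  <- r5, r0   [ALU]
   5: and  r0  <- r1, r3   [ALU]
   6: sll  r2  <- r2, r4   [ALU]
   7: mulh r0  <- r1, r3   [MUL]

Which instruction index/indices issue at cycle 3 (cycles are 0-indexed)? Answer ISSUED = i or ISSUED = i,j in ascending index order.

ISSUED = 3

#0 head=0: or.ALU i0 RAW r2
#1 head=1: xor.ALU i1 RAW r5
#2 head=2: ld.MEM i2 no-port MEM/MUL
#3 head=3: mulh.MUL i3 WAW r2
#4 head=4: or.ALU/and.ALU i4/i5 pair
#5 head=6: sll.ALU/mulh.MUL i6/i7 pair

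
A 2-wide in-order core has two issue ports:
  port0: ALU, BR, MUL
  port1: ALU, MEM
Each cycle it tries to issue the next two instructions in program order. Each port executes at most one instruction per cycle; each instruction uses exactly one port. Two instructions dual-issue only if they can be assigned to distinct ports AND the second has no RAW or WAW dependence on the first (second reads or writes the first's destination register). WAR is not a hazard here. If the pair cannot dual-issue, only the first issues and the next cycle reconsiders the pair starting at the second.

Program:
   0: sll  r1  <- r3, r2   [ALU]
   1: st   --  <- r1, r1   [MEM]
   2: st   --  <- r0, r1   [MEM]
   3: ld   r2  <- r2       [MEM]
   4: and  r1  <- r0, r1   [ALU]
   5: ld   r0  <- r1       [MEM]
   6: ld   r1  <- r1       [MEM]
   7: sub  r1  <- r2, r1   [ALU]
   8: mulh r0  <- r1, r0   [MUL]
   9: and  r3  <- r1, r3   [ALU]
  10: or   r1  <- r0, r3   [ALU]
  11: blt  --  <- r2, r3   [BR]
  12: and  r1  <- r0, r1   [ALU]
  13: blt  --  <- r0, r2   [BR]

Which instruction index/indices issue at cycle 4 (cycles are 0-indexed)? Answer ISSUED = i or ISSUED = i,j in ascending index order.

ISSUED = 5

t=0 i0:sll.ALU ; RAW r1
t=1 i1:st.MEM ; no-port MEM/MEM
t=2 i2:st.MEM ; no-port MEM/MEM
t=3 i3+i4:ld.MEM and.ALU ; 2-wide
t=4 i5:ld.MEM ; no-port MEM/MEM
t=5 i6:ld.MEM ; RAW+WAW r1
t=6 i7:sub.ALU ; RAW r1
t=7 i8+i9:mulh.MUL and.ALU ; 2-wide
t=8 i10+i11:or.ALU blt.BR ; 2-wide
t=9 i12+i13:and.ALU blt.BR ; 2-wide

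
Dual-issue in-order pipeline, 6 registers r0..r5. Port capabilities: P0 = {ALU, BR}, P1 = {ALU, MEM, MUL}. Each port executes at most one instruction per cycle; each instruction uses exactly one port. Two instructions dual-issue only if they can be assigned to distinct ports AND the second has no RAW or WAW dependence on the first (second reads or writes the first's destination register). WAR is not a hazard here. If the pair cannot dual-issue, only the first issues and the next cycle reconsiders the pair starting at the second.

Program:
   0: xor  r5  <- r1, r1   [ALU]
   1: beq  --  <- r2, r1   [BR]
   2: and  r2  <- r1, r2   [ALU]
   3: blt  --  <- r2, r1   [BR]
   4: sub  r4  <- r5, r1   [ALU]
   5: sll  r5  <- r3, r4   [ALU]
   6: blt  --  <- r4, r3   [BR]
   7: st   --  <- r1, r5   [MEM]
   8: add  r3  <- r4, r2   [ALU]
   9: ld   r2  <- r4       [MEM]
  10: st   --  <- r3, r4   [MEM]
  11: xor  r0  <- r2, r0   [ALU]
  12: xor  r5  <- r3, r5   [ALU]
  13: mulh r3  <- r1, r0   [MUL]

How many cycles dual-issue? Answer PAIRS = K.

PAIRS = 6

  cy0 -> i0+i1 (xor;beq) pair
  cy1 -> i2 (and) RAW r2
  cy2 -> i3+i4 (blt;sub) pair
  cy3 -> i5+i6 (sll;blt) pair
  cy4 -> i7+i8 (st;add) pair
  cy5 -> i9 (ld) no-port MEM/MEM
  cy6 -> i10+i11 (st;xor) pair
  cy7 -> i12+i13 (xor;mulh) pair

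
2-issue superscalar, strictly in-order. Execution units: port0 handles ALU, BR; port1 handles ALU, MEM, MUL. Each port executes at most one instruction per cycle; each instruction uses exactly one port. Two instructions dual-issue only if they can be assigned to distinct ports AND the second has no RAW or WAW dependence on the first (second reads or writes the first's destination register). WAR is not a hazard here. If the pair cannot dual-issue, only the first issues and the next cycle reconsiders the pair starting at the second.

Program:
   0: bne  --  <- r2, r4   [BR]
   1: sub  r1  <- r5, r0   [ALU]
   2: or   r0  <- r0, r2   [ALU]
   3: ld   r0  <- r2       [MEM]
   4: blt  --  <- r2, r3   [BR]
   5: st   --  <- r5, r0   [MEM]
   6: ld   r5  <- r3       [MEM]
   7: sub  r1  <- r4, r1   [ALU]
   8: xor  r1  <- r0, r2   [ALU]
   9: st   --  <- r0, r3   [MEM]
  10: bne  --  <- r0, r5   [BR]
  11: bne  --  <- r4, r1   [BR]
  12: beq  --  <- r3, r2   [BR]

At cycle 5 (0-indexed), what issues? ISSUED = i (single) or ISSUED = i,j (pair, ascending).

c0: i0/i1 bne+sub  dual
c1: i2 or  WAW r0
c2: i3/i4 ld+blt  dual
c3: i5 st  no-port MEM/MEM
c4: i6/i7 ld+sub  dual
c5: i8/i9 xor+st  dual
c6: i10 bne  no-port BR/BR
c7: i11 bne  no-port BR/BR
c8: i12 beq  tail

ISSUED = 8,9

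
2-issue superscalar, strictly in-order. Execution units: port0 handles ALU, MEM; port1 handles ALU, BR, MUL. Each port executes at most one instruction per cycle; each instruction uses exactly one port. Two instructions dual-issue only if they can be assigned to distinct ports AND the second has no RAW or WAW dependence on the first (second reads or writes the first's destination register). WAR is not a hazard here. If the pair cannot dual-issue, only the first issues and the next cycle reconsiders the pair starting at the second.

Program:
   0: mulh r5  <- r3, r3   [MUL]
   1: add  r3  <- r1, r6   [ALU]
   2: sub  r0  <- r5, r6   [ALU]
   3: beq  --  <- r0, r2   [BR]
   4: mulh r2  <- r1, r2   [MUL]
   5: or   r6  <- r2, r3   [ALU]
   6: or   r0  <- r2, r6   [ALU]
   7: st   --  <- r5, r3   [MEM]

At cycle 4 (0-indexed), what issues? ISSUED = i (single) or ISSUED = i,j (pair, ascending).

ISSUED = 5

t=0 i0&i1:mulh.MUL/add.ALU ; 2-wide
t=1 i2:sub.ALU ; RAW r0
t=2 i3:beq.BR ; no-port BR/MUL
t=3 i4:mulh.MUL ; RAW r2
t=4 i5:or.ALU ; RAW r6
t=5 i6&i7:or.ALU/st.MEM ; 2-wide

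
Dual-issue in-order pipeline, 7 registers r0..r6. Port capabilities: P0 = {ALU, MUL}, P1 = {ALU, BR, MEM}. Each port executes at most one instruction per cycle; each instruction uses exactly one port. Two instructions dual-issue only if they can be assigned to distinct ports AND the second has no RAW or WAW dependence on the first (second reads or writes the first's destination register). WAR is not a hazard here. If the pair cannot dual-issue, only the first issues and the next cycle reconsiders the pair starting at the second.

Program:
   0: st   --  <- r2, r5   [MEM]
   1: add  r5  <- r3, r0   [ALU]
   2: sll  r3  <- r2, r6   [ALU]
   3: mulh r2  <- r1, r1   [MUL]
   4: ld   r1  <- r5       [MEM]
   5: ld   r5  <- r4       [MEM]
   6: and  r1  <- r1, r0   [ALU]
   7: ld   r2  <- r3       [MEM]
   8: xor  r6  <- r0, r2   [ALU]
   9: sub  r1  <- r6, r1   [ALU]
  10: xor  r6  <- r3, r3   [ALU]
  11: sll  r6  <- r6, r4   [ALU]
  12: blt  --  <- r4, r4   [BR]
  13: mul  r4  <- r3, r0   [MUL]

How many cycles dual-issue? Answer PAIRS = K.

t=0 i0+i1:st.MEM;add.ALU ; pair
t=1 i2+i3:sll.ALU;mulh.MUL ; pair
t=2 i4:ld.MEM ; no-port MEM/MEM
t=3 i5+i6:ld.MEM;and.ALU ; pair
t=4 i7:ld.MEM ; RAW r2
t=5 i8:xor.ALU ; RAW r6
t=6 i9+i10:sub.ALU;xor.ALU ; pair
t=7 i11+i12:sll.ALU;blt.BR ; pair
t=8 i13:mul.MUL ; tail

PAIRS = 5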